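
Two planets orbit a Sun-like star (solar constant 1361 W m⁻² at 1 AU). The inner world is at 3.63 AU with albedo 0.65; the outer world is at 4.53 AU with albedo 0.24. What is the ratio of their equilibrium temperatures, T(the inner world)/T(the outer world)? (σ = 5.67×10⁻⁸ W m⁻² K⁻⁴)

T₁/T₂ ≈ 0.920

T_eq = [S₀(1−A)/(4σd²)]^(1/4), so T ∝ (1−A)^(1/4) / √d.
T₁ = [1361×0.35/(4×5.67×10⁻⁸×3.63²)]^(1/4) = 112.36 K.
T₂ = [1361×0.76/(4×5.67×10⁻⁸×4.53²)]^(1/4) = 122.10 K.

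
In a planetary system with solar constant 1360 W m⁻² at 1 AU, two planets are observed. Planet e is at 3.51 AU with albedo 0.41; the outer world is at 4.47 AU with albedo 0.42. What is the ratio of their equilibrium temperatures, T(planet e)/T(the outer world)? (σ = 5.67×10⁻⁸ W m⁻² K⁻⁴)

T₁/T₂ ≈ 1.133

T_eq = [S₀(1−A)/(4σd²)]^(1/4), so T ∝ (1−A)^(1/4) / √d.
T₁ = [1360×0.59/(4×5.67×10⁻⁸×3.51²)]^(1/4) = 130.18 K.
T₂ = [1360×0.58/(4×5.67×10⁻⁸×4.47²)]^(1/4) = 114.86 K.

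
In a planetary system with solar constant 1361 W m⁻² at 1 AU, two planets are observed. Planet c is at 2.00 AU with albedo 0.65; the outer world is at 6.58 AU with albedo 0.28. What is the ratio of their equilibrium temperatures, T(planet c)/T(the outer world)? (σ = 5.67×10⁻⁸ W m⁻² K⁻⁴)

T_eq = [S₀(1−A)/(4σd²)]^(1/4), so T ∝ (1−A)^(1/4) / √d.
T₁ = [1361×0.35/(4×5.67×10⁻⁸×2.00²)]^(1/4) = 151.38 K.
T₂ = [1361×0.72/(4×5.67×10⁻⁸×6.58²)]^(1/4) = 99.95 K.

T₁/T₂ ≈ 1.515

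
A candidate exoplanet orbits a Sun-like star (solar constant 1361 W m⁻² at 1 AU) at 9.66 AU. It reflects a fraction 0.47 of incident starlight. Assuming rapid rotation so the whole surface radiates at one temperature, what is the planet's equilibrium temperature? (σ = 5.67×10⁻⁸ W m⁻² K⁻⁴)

T_eq ≈ 76.4 K

Flux at 9.66 AU: S = 1361/9.66² = 14.6 W m⁻².
Energy balance: absorbed = emitted ⇒ πR²·S(1−A) = 4πR²·σT_eq⁴, so T_eq⁴ = S(1−A)/(4σ).
T_eq = [14.6 × 0.53 / (4 × 5.67×10⁻⁸)]^(1/4) = (3.41×10⁷)^(1/4) = 76.4 K.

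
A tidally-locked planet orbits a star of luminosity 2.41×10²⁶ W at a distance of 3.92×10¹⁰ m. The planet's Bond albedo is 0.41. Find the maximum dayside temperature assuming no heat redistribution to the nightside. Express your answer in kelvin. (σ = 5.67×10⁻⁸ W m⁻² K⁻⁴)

Flux: S = L/(4πd²) = 2.41×10²⁶/(4π×(3.92×10¹⁰)²) = 1.25×10⁴ W m⁻².
With no redistribution each surface element balances locally: S(1−A) = σT⁴.
T = [1.25×10⁴ × 0.59 / 5.67×10⁻⁸]^(1/4) = (1.30×10¹¹)^(1/4) = 600 K.

T_ss ≈ 600 K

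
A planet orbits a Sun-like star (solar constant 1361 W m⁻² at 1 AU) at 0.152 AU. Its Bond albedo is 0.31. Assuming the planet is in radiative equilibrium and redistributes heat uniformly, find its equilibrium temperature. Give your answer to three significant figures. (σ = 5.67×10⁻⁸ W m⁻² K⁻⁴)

T_eq ≈ 651 K

Flux at 0.152 AU: S = 1361/0.152² = 5.89×10⁴ W m⁻².
Energy balance: absorbed = emitted ⇒ πR²·S(1−A) = 4πR²·σT_eq⁴, so T_eq⁴ = S(1−A)/(4σ).
T_eq = [5.89×10⁴ × 0.69 / (4 × 5.67×10⁻⁸)]^(1/4) = (1.79×10¹¹)^(1/4) = 651 K.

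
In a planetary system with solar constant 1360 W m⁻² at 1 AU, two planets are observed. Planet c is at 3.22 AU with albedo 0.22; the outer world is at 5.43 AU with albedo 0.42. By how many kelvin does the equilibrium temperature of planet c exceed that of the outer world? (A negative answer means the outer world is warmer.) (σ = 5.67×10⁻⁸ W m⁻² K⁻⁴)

ΔT ≈ 41.5 K

T_eq = [S₀(1−A)/(4σd²)]^(1/4), so T ∝ (1−A)^(1/4) / √d.
T₁ = [1360×0.78/(4×5.67×10⁻⁸×3.22²)]^(1/4) = 145.74 K.
T₂ = [1360×0.58/(4×5.67×10⁻⁸×5.43²)]^(1/4) = 104.22 K.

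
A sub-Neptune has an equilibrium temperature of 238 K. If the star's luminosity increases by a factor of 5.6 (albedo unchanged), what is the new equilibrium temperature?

T_eq ≈ 366 K

T_eq ∝ L^(1/4) · d^(−1/2).
T′ = 238 × 5.6^(1/4) = 366 K.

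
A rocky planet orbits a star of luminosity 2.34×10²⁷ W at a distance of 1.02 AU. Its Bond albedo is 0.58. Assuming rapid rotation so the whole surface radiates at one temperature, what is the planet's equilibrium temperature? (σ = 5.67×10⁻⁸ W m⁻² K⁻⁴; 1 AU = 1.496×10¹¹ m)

T_eq ≈ 349 K

d = 1.02 AU = 1.53×10¹¹ m.
Flux: S = L/(4πd²) = 2.34×10²⁷/(4π×(1.53×10¹¹)²) = 8000 W m⁻².
Energy balance: absorbed = emitted ⇒ πR²·S(1−A) = 4πR²·σT_eq⁴, so T_eq⁴ = S(1−A)/(4σ).
T_eq = [8000 × 0.42 / (4 × 5.67×10⁻⁸)]^(1/4) = (1.48×10¹⁰)^(1/4) = 349 K.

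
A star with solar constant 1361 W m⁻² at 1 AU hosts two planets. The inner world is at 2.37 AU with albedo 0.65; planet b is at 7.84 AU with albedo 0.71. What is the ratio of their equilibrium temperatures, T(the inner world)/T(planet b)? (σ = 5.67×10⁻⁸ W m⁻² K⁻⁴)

T₁/T₂ ≈ 1.906

T_eq = [S₀(1−A)/(4σd²)]^(1/4), so T ∝ (1−A)^(1/4) / √d.
T₁ = [1361×0.35/(4×5.67×10⁻⁸×2.37²)]^(1/4) = 139.06 K.
T₂ = [1361×0.29/(4×5.67×10⁻⁸×7.84²)]^(1/4) = 72.94 K.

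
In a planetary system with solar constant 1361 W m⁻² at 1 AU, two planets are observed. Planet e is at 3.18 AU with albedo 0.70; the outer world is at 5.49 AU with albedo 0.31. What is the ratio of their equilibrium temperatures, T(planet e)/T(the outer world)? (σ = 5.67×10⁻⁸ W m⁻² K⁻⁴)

T_eq = [S₀(1−A)/(4σd²)]^(1/4), so T ∝ (1−A)^(1/4) / √d.
T₁ = [1361×0.30/(4×5.67×10⁻⁸×3.18²)]^(1/4) = 115.51 K.
T₂ = [1361×0.69/(4×5.67×10⁻⁸×5.49²)]^(1/4) = 108.26 K.

T₁/T₂ ≈ 1.067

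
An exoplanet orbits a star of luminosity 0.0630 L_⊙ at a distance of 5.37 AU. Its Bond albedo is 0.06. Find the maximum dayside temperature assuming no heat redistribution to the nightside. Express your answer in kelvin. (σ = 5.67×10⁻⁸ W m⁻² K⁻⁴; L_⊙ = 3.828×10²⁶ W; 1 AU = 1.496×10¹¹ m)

d = 5.37 AU = 8.03×10¹¹ m.
L = 0.0630 × 3.828×10²⁶ = 2.41×10²⁵ W.
Flux: S = L/(4πd²) = 2.41×10²⁵/(4π×(8.03×10¹¹)²) = 2.97 W m⁻².
With no redistribution each surface element balances locally: S(1−A) = σT⁴.
T = [2.97 × 0.94 / 5.67×10⁻⁸]^(1/4) = (4.93×10⁷)^(1/4) = 83.8 K.

T_ss ≈ 83.8 K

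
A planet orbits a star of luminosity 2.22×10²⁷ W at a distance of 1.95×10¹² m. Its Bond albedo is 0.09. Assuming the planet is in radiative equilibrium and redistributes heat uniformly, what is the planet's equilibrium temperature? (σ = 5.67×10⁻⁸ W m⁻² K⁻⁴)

Flux: S = L/(4πd²) = 2.22×10²⁷/(4π×(1.95×10¹²)²) = 46.5 W m⁻².
Energy balance: absorbed = emitted ⇒ πR²·S(1−A) = 4πR²·σT_eq⁴, so T_eq⁴ = S(1−A)/(4σ).
T_eq = [46.5 × 0.91 / (4 × 5.67×10⁻⁸)]^(1/4) = (1.86×10⁸)^(1/4) = 117 K.

T_eq ≈ 117 K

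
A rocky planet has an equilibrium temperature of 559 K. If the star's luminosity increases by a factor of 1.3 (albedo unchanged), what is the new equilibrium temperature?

T_eq ∝ L^(1/4) · d^(−1/2).
T′ = 559 × 1.3^(1/4) = 597 K.

T_eq ≈ 597 K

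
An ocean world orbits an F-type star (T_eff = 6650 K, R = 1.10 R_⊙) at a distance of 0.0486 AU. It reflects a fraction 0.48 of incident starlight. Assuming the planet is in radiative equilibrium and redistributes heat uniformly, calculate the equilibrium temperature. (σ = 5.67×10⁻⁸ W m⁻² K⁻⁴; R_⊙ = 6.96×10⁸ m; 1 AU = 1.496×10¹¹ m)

R_⋆ = 1.10 × 6.96×10⁸ = 7.66×10⁸ m.
d = 0.0486 AU = 7.27×10⁹ m.
L = 4πR_⋆²σT_⋆⁴ = 4π(7.66×10⁸)² × 5.67×10⁻⁸ × (6650)⁴ = 8.17×10²⁶ W.
S = L/(4πd²) = 1.23×10⁶ W m⁻².
Energy balance: absorbed = emitted ⇒ πR²·S(1−A) = 4πR²·σT_eq⁴, so T_eq⁴ = S(1−A)/(4σ).
T_eq = [1.23×10⁶ × 0.52 / (4 × 5.67×10⁻⁸)]^(1/4) = (2.82×10¹²)^(1/4) = 1300 K.

T_eq ≈ 1300 K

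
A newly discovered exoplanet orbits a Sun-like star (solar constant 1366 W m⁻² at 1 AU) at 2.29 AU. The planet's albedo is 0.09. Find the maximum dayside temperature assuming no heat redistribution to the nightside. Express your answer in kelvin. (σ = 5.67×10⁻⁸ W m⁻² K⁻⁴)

Flux at 2.29 AU: S = 1366/2.29² = 260 W m⁻².
With no redistribution each surface element balances locally: S(1−A) = σT⁴.
T = [260 × 0.91 / 5.67×10⁻⁸]^(1/4) = (4.18×10⁹)^(1/4) = 254 K.

T_ss ≈ 254 K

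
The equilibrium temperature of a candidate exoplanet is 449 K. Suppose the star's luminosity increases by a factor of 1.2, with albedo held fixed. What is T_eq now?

T_eq ≈ 470 K

T_eq ∝ L^(1/4) · d^(−1/2).
T′ = 449 × 1.2^(1/4) = 470 K.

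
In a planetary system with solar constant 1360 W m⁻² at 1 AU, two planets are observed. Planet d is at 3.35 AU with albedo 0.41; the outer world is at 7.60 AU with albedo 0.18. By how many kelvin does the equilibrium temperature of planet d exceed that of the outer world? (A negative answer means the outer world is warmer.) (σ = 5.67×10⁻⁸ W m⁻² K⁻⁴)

ΔT ≈ 37.2 K

T_eq = [S₀(1−A)/(4σd²)]^(1/4), so T ∝ (1−A)^(1/4) / √d.
T₁ = [1360×0.59/(4×5.67×10⁻⁸×3.35²)]^(1/4) = 133.25 K.
T₂ = [1360×0.82/(4×5.67×10⁻⁸×7.60²)]^(1/4) = 96.06 K.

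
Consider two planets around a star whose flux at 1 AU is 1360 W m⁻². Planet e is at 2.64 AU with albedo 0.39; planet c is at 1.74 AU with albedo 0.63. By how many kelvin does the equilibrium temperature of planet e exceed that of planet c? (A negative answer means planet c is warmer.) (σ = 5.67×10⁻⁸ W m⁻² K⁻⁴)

ΔT ≈ -13.2 K

T_eq = [S₀(1−A)/(4σd²)]^(1/4), so T ∝ (1−A)^(1/4) / √d.
T₁ = [1360×0.61/(4×5.67×10⁻⁸×2.64²)]^(1/4) = 151.36 K.
T₂ = [1360×0.37/(4×5.67×10⁻⁸×1.74²)]^(1/4) = 164.53 K.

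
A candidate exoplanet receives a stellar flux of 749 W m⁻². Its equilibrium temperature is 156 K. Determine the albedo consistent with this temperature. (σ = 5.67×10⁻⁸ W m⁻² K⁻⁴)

From T_eq⁴ = S(1−A)/(4σ): 1−A = 4σT_eq⁴/S.
1−A = 4 × 5.67×10⁻⁸ × (156)⁴ / 749 = 0.179.

A ≈ 0.82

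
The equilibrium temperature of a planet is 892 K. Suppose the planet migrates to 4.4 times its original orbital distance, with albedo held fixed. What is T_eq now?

T_eq ≈ 425 K

T_eq ∝ L^(1/4) · d^(−1/2).
T′ = 892 / 4.4^(1/2) = 425 K.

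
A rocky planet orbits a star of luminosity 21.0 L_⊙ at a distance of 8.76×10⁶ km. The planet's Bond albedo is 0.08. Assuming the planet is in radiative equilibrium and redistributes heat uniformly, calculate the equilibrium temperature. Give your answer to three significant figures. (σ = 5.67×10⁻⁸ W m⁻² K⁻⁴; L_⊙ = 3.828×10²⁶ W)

T_eq ≈ 2410 K

d = 8.76×10⁶ km = 8.76×10⁹ m.
L = 21.0 × 3.828×10²⁶ = 8.04×10²⁷ W.
Flux: S = L/(4πd²) = 8.04×10²⁷/(4π×(8.76×10⁹)²) = 8.34×10⁶ W m⁻².
Energy balance: absorbed = emitted ⇒ πR²·S(1−A) = 4πR²·σT_eq⁴, so T_eq⁴ = S(1−A)/(4σ).
T_eq = [8.34×10⁶ × 0.92 / (4 × 5.67×10⁻⁸)]^(1/4) = (3.38×10¹³)^(1/4) = 2410 K.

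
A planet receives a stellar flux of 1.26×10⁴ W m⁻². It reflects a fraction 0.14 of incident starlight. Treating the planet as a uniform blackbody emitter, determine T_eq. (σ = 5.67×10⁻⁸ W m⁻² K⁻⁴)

T_eq ≈ 468 K

Energy balance: absorbed = emitted ⇒ πR²·S(1−A) = 4πR²·σT_eq⁴, so T_eq⁴ = S(1−A)/(4σ).
T_eq = [1.26×10⁴ × 0.86 / (4 × 5.67×10⁻⁸)]^(1/4) = (4.78×10¹⁰)^(1/4) = 468 K.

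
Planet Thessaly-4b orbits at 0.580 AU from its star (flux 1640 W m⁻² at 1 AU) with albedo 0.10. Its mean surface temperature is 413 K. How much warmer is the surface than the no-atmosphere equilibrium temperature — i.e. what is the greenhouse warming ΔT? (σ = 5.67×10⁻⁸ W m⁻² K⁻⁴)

ΔT ≈ 40.1 K

S = 1640/0.580² = 4875 W m⁻².
T_eq = [S(1−A)/(4σ)]^(1/4) = [4875×0.90/(4×5.67×10⁻⁸)]^(1/4) = 372.9 K.
ΔT = T_surf − T_eq = 413 − 372.9.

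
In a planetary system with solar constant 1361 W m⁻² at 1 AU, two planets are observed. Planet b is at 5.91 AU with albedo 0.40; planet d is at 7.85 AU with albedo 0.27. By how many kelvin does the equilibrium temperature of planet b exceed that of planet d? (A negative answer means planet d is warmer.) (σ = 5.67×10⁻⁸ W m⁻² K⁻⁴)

ΔT ≈ 8.9 K

T_eq = [S₀(1−A)/(4σd²)]^(1/4), so T ∝ (1−A)^(1/4) / √d.
T₁ = [1361×0.60/(4×5.67×10⁻⁸×5.91²)]^(1/4) = 100.76 K.
T₂ = [1361×0.73/(4×5.67×10⁻⁸×7.85²)]^(1/4) = 91.82 K.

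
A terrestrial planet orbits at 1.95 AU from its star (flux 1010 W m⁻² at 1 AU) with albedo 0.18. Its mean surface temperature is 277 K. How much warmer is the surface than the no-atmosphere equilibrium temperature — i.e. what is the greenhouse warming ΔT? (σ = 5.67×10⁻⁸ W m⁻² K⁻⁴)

S = 1010/1.95² = 265.6 W m⁻².
T_eq = [S(1−A)/(4σ)]^(1/4) = [265.6×0.82/(4×5.67×10⁻⁸)]^(1/4) = 176.0 K.
ΔT = T_surf − T_eq = 277 − 176.0.

ΔT ≈ 101.0 K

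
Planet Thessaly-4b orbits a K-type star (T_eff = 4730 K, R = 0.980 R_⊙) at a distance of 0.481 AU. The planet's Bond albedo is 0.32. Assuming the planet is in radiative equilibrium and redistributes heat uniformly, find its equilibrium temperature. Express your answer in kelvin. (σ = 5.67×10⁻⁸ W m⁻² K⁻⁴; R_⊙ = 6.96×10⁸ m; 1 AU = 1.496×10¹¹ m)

T_eq ≈ 296 K

R_⋆ = 0.980 × 6.96×10⁸ = 6.82×10⁸ m.
d = 0.481 AU = 7.20×10¹⁰ m.
L = 4πR_⋆²σT_⋆⁴ = 4π(6.82×10⁸)² × 5.67×10⁻⁸ × (4730)⁴ = 1.66×10²⁶ W.
S = L/(4πd²) = 2550 W m⁻².
Energy balance: absorbed = emitted ⇒ πR²·S(1−A) = 4πR²·σT_eq⁴, so T_eq⁴ = S(1−A)/(4σ).
T_eq = [2550 × 0.68 / (4 × 5.67×10⁻⁸)]^(1/4) = (7.65×10⁹)^(1/4) = 296 K.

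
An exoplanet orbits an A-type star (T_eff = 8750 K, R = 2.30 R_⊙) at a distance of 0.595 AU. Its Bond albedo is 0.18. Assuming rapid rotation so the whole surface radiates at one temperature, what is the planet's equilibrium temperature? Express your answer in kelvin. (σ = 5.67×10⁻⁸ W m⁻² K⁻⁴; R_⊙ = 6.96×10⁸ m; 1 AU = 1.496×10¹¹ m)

R_⋆ = 2.30 × 6.96×10⁸ = 1.60×10⁹ m.
d = 0.595 AU = 8.90×10¹⁰ m.
L = 4πR_⋆²σT_⋆⁴ = 4π(1.60×10⁹)² × 5.67×10⁻⁸ × (8750)⁴ = 1.07×10²⁸ W.
S = L/(4πd²) = 1.07×10⁵ W m⁻².
Energy balance: absorbed = emitted ⇒ πR²·S(1−A) = 4πR²·σT_eq⁴, so T_eq⁴ = S(1−A)/(4σ).
T_eq = [1.07×10⁵ × 0.82 / (4 × 5.67×10⁻⁸)]^(1/4) = (3.89×10¹¹)^(1/4) = 790 K.

T_eq ≈ 790 K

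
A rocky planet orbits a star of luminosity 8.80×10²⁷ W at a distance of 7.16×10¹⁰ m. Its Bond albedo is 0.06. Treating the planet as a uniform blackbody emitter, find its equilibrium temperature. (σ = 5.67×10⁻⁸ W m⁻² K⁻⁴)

T_eq ≈ 867 K

Flux: S = L/(4πd²) = 8.80×10²⁷/(4π×(7.16×10¹⁰)²) = 1.37×10⁵ W m⁻².
Energy balance: absorbed = emitted ⇒ πR²·S(1−A) = 4πR²·σT_eq⁴, so T_eq⁴ = S(1−A)/(4σ).
T_eq = [1.37×10⁵ × 0.94 / (4 × 5.67×10⁻⁸)]^(1/4) = (5.66×10¹¹)^(1/4) = 867 K.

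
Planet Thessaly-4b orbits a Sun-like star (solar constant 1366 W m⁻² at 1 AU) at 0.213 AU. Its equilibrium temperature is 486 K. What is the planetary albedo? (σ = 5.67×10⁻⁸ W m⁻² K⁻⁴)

A ≈ 0.58

Flux at 0.213 AU: S = 1366/0.213² = 3.01×10⁴ W m⁻².
From T_eq⁴ = S(1−A)/(4σ): 1−A = 4σT_eq⁴/S.
1−A = 4 × 5.67×10⁻⁸ × (486)⁴ / 3.01×10⁴ = 0.420.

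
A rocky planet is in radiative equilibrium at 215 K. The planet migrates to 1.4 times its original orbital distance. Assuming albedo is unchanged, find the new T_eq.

T_eq ∝ L^(1/4) · d^(−1/2).
T′ = 215 / 1.4^(1/2) = 182 K.

T_eq ≈ 182 K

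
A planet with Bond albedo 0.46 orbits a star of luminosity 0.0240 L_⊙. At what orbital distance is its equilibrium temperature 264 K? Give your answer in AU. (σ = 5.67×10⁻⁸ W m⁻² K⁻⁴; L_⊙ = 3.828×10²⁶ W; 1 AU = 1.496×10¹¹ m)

d ≈ 0.127 AU

L = 0.0240 × 3.828×10²⁶ = 9.19×10²⁴ W.
From T_eq⁴ = L(1−A)/(16πσd²): d = √[L(1−A)/(16πσT_eq⁴)].
d = √[9.19×10²⁴ × 0.54 / (16π × 5.67×10⁻⁸ × (264)⁴)] = 1.89×10¹⁰ m = 0.127 AU.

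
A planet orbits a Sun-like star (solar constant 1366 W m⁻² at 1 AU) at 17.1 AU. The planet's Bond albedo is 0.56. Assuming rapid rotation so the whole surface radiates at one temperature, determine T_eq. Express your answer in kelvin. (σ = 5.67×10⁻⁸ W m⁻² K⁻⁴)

T_eq ≈ 54.9 K

Flux at 17.1 AU: S = 1366/17.1² = 4.67 W m⁻².
Energy balance: absorbed = emitted ⇒ πR²·S(1−A) = 4πR²·σT_eq⁴, so T_eq⁴ = S(1−A)/(4σ).
T_eq = [4.67 × 0.44 / (4 × 5.67×10⁻⁸)]^(1/4) = (9.06×10⁶)^(1/4) = 54.9 K.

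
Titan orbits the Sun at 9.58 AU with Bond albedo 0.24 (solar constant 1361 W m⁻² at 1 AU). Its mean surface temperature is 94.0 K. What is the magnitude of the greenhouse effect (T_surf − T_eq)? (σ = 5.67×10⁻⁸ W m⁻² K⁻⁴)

S = 1361/9.58² = 14.83 W m⁻².
T_eq = [S(1−A)/(4σ)]^(1/4) = [14.83×0.76/(4×5.67×10⁻⁸)]^(1/4) = 84.0 K.
ΔT = T_surf − T_eq = 94 − 84.0.

ΔT ≈ 10.0 K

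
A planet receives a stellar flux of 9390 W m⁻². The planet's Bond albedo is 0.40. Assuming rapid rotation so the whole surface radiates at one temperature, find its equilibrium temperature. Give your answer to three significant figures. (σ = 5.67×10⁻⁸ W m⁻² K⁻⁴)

Energy balance: absorbed = emitted ⇒ πR²·S(1−A) = 4πR²·σT_eq⁴, so T_eq⁴ = S(1−A)/(4σ).
T_eq = [9390 × 0.60 / (4 × 5.67×10⁻⁸)]^(1/4) = (2.48×10¹⁰)^(1/4) = 397 K.

T_eq ≈ 397 K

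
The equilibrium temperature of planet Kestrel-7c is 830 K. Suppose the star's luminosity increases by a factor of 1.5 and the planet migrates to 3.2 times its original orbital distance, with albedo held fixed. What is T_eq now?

T_eq ≈ 513 K

T_eq ∝ L^(1/4) · d^(−1/2).
T′ = 830 × 1.5^(1/4) / 3.2^(1/2) = 513 K.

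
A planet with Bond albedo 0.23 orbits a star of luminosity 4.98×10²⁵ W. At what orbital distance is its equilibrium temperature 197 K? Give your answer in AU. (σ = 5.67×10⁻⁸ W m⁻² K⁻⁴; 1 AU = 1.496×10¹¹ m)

From T_eq⁴ = L(1−A)/(16πσd²): d = √[L(1−A)/(16πσT_eq⁴)].
d = √[4.98×10²⁵ × 0.77 / (16π × 5.67×10⁻⁸ × (197)⁴)] = 9.45×10¹⁰ m = 0.632 AU.

d ≈ 0.632 AU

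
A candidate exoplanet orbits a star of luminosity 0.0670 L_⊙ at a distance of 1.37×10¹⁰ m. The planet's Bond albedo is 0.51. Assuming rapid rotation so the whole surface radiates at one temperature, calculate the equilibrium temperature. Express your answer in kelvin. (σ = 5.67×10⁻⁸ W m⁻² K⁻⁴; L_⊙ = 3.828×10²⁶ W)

L = 0.0670 × 3.828×10²⁶ = 2.56×10²⁵ W.
Flux: S = L/(4πd²) = 2.56×10²⁵/(4π×(1.37×10¹⁰)²) = 1.09×10⁴ W m⁻².
Energy balance: absorbed = emitted ⇒ πR²·S(1−A) = 4πR²·σT_eq⁴, so T_eq⁴ = S(1−A)/(4σ).
T_eq = [1.09×10⁴ × 0.49 / (4 × 5.67×10⁻⁸)]^(1/4) = (2.35×10¹⁰)^(1/4) = 392 K.

T_eq ≈ 392 K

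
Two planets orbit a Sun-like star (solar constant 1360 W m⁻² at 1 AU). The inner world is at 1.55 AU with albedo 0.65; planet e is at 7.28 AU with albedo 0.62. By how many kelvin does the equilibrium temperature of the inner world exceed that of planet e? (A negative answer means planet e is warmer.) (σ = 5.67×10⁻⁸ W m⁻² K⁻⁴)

T_eq = [S₀(1−A)/(4σd²)]^(1/4), so T ∝ (1−A)^(1/4) / √d.
T₁ = [1360×0.35/(4×5.67×10⁻⁸×1.55²)]^(1/4) = 171.92 K.
T₂ = [1360×0.38/(4×5.67×10⁻⁸×7.28²)]^(1/4) = 80.98 K.

ΔT ≈ 90.9 K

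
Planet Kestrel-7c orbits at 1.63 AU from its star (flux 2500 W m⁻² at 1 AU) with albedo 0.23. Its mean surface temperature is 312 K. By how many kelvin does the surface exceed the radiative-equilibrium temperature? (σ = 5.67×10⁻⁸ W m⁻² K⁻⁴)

ΔT ≈ 74.3 K

S = 2500/1.63² = 940.9 W m⁻².
T_eq = [S(1−A)/(4σ)]^(1/4) = [940.9×0.77/(4×5.67×10⁻⁸)]^(1/4) = 237.7 K.
ΔT = T_surf − T_eq = 312 − 237.7.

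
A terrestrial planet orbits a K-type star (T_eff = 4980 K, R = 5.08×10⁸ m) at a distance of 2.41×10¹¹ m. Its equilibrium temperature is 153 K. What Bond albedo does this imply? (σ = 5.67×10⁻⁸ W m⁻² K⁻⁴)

L = 4πR_⋆²σT_⋆⁴ = 4π(5.08×10⁸)² × 5.67×10⁻⁸ × (4980)⁴ = 1.13×10²⁶ W.
S = L/(4πd²) = 155 W m⁻².
From T_eq⁴ = S(1−A)/(4σ): 1−A = 4σT_eq⁴/S.
1−A = 4 × 5.67×10⁻⁸ × (153)⁴ / 155 = 0.802.

A ≈ 0.20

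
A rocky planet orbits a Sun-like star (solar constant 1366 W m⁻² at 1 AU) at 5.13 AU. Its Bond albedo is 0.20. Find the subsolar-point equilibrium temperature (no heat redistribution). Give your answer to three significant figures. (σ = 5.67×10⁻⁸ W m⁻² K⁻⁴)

Flux at 5.13 AU: S = 1366/5.13² = 51.9 W m⁻².
At the subsolar point the surface absorbs S(1−A) and emits σT⁴ per unit area — no factor of 4, since only the local patch is in balance.
T = [51.9 × 0.80 / 5.67×10⁻⁸]^(1/4) = (7.32×10⁸)^(1/4) = 165 K.

T_ss ≈ 165 K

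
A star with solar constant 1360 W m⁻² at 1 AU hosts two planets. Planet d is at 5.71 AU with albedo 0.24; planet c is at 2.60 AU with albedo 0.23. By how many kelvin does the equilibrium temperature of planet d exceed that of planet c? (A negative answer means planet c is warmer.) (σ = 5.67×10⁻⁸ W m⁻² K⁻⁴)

T_eq = [S₀(1−A)/(4σd²)]^(1/4), so T ∝ (1−A)^(1/4) / √d.
T₁ = [1360×0.76/(4×5.67×10⁻⁸×5.71²)]^(1/4) = 108.73 K.
T₂ = [1360×0.77/(4×5.67×10⁻⁸×2.60²)]^(1/4) = 161.66 K.

ΔT ≈ -52.9 K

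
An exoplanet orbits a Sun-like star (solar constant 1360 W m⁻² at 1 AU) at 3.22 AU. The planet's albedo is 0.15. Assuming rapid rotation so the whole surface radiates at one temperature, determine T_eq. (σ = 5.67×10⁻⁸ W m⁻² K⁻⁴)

T_eq ≈ 149 K

Flux at 3.22 AU: S = 1360/3.22² = 131 W m⁻².
Energy balance: absorbed = emitted ⇒ πR²·S(1−A) = 4πR²·σT_eq⁴, so T_eq⁴ = S(1−A)/(4σ).
T_eq = [131 × 0.85 / (4 × 5.67×10⁻⁸)]^(1/4) = (4.92×10⁸)^(1/4) = 149 K.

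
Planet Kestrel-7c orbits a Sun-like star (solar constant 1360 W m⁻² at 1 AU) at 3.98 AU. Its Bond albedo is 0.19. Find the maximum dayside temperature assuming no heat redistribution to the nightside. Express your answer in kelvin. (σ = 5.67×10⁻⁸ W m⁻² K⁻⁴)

T_ss ≈ 187 K

Flux at 3.98 AU: S = 1360/3.98² = 85.9 W m⁻².
With no redistribution each surface element balances locally: S(1−A) = σT⁴.
T = [85.9 × 0.81 / 5.67×10⁻⁸]^(1/4) = (1.23×10⁹)^(1/4) = 187 K.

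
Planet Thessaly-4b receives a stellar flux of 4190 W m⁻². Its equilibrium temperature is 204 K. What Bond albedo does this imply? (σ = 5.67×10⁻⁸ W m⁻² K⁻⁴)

A ≈ 0.91

From T_eq⁴ = S(1−A)/(4σ): 1−A = 4σT_eq⁴/S.
1−A = 4 × 5.67×10⁻⁸ × (204)⁴ / 4190 = 0.094.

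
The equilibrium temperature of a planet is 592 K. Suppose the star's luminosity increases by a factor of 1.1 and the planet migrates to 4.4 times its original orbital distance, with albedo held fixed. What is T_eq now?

T_eq ∝ L^(1/4) · d^(−1/2).
T′ = 592 × 1.1^(1/4) / 4.4^(1/2) = 289 K.

T_eq ≈ 289 K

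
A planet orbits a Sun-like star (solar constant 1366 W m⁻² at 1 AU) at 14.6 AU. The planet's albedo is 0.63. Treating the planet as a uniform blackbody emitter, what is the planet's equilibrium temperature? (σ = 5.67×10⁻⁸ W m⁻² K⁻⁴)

Flux at 14.6 AU: S = 1366/14.6² = 6.41 W m⁻².
Energy balance: absorbed = emitted ⇒ πR²·S(1−A) = 4πR²·σT_eq⁴, so T_eq⁴ = S(1−A)/(4σ).
T_eq = [6.41 × 0.37 / (4 × 5.67×10⁻⁸)]^(1/4) = (1.05×10⁷)^(1/4) = 56.9 K.

T_eq ≈ 56.9 K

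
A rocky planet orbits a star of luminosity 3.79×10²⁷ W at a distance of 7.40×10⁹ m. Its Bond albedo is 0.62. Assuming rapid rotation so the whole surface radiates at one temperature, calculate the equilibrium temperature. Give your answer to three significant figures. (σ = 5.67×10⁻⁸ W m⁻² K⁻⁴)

Flux: S = L/(4πd²) = 3.79×10²⁷/(4π×(7.40×10⁹)²) = 5.51×10⁶ W m⁻².
Energy balance: absorbed = emitted ⇒ πR²·S(1−A) = 4πR²·σT_eq⁴, so T_eq⁴ = S(1−A)/(4σ).
T_eq = [5.51×10⁶ × 0.38 / (4 × 5.67×10⁻⁸)]^(1/4) = (9.23×10¹²)^(1/4) = 1740 K.

T_eq ≈ 1740 K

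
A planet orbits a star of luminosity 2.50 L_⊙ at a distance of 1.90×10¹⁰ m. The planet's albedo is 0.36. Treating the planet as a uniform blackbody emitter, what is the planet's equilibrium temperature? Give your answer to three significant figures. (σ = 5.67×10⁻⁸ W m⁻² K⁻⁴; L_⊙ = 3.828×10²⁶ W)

T_eq ≈ 878 K

L = 2.50 × 3.828×10²⁶ = 9.57×10²⁶ W.
Flux: S = L/(4πd²) = 9.57×10²⁶/(4π×(1.90×10¹⁰)²) = 2.11×10⁵ W m⁻².
Energy balance: absorbed = emitted ⇒ πR²·S(1−A) = 4πR²·σT_eq⁴, so T_eq⁴ = S(1−A)/(4σ).
T_eq = [2.11×10⁵ × 0.64 / (4 × 5.67×10⁻⁸)]^(1/4) = (5.95×10¹¹)^(1/4) = 878 K.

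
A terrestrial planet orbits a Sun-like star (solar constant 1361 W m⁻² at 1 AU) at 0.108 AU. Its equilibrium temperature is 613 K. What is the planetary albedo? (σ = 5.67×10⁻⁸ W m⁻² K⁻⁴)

A ≈ 0.73

Flux at 0.108 AU: S = 1361/0.108² = 1.17×10⁵ W m⁻².
From T_eq⁴ = S(1−A)/(4σ): 1−A = 4σT_eq⁴/S.
1−A = 4 × 5.67×10⁻⁸ × (613)⁴ / 1.17×10⁵ = 0.274.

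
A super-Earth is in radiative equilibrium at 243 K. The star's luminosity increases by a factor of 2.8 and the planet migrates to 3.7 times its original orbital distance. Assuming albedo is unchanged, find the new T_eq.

T_eq ∝ L^(1/4) · d^(−1/2).
T′ = 243 × 2.8^(1/4) / 3.7^(1/2) = 163 K.

T_eq ≈ 163 K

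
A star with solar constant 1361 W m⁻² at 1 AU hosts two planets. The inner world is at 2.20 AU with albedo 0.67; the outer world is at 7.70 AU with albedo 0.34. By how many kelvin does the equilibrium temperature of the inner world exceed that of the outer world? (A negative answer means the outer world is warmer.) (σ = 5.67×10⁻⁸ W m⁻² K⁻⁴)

ΔT ≈ 51.8 K

T_eq = [S₀(1−A)/(4σd²)]^(1/4), so T ∝ (1−A)^(1/4) / √d.
T₁ = [1361×0.33/(4×5.67×10⁻⁸×2.20²)]^(1/4) = 142.22 K.
T₂ = [1361×0.66/(4×5.67×10⁻⁸×7.70²)]^(1/4) = 90.41 K.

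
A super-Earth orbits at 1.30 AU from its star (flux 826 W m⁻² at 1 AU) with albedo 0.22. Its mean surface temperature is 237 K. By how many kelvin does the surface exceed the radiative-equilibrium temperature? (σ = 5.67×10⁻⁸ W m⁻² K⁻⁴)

S = 826/1.30² = 488.8 W m⁻².
T_eq = [S(1−A)/(4σ)]^(1/4) = [488.8×0.78/(4×5.67×10⁻⁸)]^(1/4) = 202.5 K.
ΔT = T_surf − T_eq = 237 − 202.5.

ΔT ≈ 34.5 K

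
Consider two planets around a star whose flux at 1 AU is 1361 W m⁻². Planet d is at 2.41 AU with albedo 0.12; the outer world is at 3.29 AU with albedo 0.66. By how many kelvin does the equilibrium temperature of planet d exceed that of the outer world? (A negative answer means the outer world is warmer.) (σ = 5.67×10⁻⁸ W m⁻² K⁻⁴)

T_eq = [S₀(1−A)/(4σd²)]^(1/4), so T ∝ (1−A)^(1/4) / √d.
T₁ = [1361×0.88/(4×5.67×10⁻⁸×2.41²)]^(1/4) = 173.65 K.
T₂ = [1361×0.34/(4×5.67×10⁻⁸×3.29²)]^(1/4) = 117.17 K.

ΔT ≈ 56.5 K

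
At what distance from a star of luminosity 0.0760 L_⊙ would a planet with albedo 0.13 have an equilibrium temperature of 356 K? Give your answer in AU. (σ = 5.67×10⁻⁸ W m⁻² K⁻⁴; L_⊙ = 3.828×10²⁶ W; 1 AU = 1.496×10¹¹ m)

L = 0.0760 × 3.828×10²⁶ = 2.91×10²⁵ W.
From T_eq⁴ = L(1−A)/(16πσd²): d = √[L(1−A)/(16πσT_eq⁴)].
d = √[2.91×10²⁵ × 0.87 / (16π × 5.67×10⁻⁸ × (356)⁴)] = 2.35×10¹⁰ m = 0.157 AU.

d ≈ 0.157 AU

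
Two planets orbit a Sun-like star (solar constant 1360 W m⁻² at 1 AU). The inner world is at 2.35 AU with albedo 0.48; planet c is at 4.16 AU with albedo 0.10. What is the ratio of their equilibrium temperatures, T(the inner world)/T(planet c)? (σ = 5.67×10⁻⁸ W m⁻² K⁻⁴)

T_eq = [S₀(1−A)/(4σd²)]^(1/4), so T ∝ (1−A)^(1/4) / √d.
T₁ = [1360×0.52/(4×5.67×10⁻⁸×2.35²)]^(1/4) = 154.15 K.
T₂ = [1360×0.90/(4×5.67×10⁻⁸×4.16²)]^(1/4) = 132.89 K.

T₁/T₂ ≈ 1.160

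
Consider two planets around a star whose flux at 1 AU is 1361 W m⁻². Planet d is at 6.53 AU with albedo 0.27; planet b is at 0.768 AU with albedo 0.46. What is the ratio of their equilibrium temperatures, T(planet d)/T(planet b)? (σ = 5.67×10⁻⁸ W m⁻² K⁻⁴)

T₁/T₂ ≈ 0.370

T_eq = [S₀(1−A)/(4σd²)]^(1/4), so T ∝ (1−A)^(1/4) / √d.
T₁ = [1361×0.73/(4×5.67×10⁻⁸×6.53²)]^(1/4) = 100.68 K.
T₂ = [1361×0.54/(4×5.67×10⁻⁸×0.768²)]^(1/4) = 272.25 K.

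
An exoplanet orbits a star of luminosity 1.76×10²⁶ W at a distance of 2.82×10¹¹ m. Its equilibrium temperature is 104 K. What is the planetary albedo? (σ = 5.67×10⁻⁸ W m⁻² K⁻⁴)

A ≈ 0.85

Flux: S = L/(4πd²) = 1.76×10²⁶/(4π×(2.82×10¹¹)²) = 176 W m⁻².
From T_eq⁴ = S(1−A)/(4σ): 1−A = 4σT_eq⁴/S.
1−A = 4 × 5.67×10⁻⁸ × (104)⁴ / 176 = 0.151.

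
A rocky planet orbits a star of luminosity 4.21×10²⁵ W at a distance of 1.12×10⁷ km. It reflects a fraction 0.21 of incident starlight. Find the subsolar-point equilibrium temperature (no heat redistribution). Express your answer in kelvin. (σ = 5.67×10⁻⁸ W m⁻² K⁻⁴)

T_ss ≈ 781 K

d = 1.12×10⁷ km = 1.12×10¹⁰ m.
Flux: S = L/(4πd²) = 4.21×10²⁵/(4π×(1.12×10¹⁰)²) = 2.67×10⁴ W m⁻².
At the subsolar point the surface absorbs S(1−A) and emits σT⁴ per unit area — no factor of 4, since only the local patch is in balance.
T = [2.67×10⁴ × 0.79 / 5.67×10⁻⁸]^(1/4) = (3.72×10¹¹)^(1/4) = 781 K.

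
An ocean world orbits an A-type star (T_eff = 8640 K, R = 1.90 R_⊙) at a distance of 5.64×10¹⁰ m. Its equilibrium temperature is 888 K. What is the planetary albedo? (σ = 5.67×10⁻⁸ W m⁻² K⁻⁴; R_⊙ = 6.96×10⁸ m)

R_⋆ = 1.90 × 6.96×10⁸ = 1.32×10⁹ m.
L = 4πR_⋆²σT_⋆⁴ = 4π(1.32×10⁹)² × 5.67×10⁻⁸ × (8640)⁴ = 6.94×10²⁷ W.
S = L/(4πd²) = 1.74×10⁵ W m⁻².
From T_eq⁴ = S(1−A)/(4σ): 1−A = 4σT_eq⁴/S.
1−A = 4 × 5.67×10⁻⁸ × (888)⁴ / 1.74×10⁵ = 0.812.

A ≈ 0.19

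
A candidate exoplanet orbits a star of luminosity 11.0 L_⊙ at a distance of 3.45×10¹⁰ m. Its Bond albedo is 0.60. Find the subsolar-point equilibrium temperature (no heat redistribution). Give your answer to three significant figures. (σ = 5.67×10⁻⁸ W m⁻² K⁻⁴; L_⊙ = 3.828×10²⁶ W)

T_ss ≈ 1190 K

L = 11.0 × 3.828×10²⁶ = 4.21×10²⁷ W.
Flux: S = L/(4πd²) = 4.21×10²⁷/(4π×(3.45×10¹⁰)²) = 2.82×10⁵ W m⁻².
At the subsolar point the surface absorbs S(1−A) and emits σT⁴ per unit area — no factor of 4, since only the local patch is in balance.
T = [2.82×10⁵ × 0.40 / 5.67×10⁻⁸]^(1/4) = (1.99×10¹²)^(1/4) = 1190 K.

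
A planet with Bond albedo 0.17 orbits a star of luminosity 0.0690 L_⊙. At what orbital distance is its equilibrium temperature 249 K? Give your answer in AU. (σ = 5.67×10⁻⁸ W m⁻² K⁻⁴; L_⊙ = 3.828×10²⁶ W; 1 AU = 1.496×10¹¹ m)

d ≈ 0.299 AU

L = 0.0690 × 3.828×10²⁶ = 2.64×10²⁵ W.
From T_eq⁴ = L(1−A)/(16πσd²): d = √[L(1−A)/(16πσT_eq⁴)].
d = √[2.64×10²⁵ × 0.83 / (16π × 5.67×10⁻⁸ × (249)⁴)] = 4.47×10¹⁰ m = 0.299 AU.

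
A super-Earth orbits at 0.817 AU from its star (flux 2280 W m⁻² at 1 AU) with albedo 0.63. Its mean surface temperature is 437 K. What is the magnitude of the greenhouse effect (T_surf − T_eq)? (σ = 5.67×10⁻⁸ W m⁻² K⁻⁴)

S = 2280/0.817² = 3416 W m⁻².
T_eq = [S(1−A)/(4σ)]^(1/4) = [3416×0.37/(4×5.67×10⁻⁸)]^(1/4) = 273.2 K.
ΔT = T_surf − T_eq = 437 − 273.2.

ΔT ≈ 163.8 K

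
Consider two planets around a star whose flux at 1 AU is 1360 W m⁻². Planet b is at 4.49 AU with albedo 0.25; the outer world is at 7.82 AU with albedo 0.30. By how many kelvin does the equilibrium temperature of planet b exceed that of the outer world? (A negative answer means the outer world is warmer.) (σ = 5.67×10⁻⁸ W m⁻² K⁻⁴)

ΔT ≈ 31.2 K

T_eq = [S₀(1−A)/(4σd²)]^(1/4), so T ∝ (1−A)^(1/4) / √d.
T₁ = [1360×0.75/(4×5.67×10⁻⁸×4.49²)]^(1/4) = 122.21 K.
T₂ = [1360×0.70/(4×5.67×10⁻⁸×7.82²)]^(1/4) = 91.02 K.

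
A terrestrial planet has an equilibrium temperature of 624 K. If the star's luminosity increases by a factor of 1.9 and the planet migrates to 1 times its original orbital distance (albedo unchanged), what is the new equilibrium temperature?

T_eq ∝ L^(1/4) · d^(−1/2).
T′ = 624 × 1.9^(1/4) / 1^(1/2) = 733 K.

T_eq ≈ 733 K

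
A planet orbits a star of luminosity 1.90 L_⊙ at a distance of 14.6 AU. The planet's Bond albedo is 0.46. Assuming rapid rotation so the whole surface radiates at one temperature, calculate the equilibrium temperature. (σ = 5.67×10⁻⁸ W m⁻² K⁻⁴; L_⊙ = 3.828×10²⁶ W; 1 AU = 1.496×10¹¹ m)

T_eq ≈ 73.3 K

d = 14.6 AU = 2.18×10¹² m.
L = 1.90 × 3.828×10²⁶ = 7.27×10²⁶ W.
Flux: S = L/(4πd²) = 7.27×10²⁶/(4π×(2.18×10¹²)²) = 12.1 W m⁻².
Energy balance: absorbed = emitted ⇒ πR²·S(1−A) = 4πR²·σT_eq⁴, so T_eq⁴ = S(1−A)/(4σ).
T_eq = [12.1 × 0.54 / (4 × 5.67×10⁻⁸)]^(1/4) = (2.89×10⁷)^(1/4) = 73.3 K.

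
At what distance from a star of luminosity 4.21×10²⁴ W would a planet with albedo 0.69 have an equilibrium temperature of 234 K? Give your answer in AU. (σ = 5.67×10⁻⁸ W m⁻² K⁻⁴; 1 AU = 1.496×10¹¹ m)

From T_eq⁴ = L(1−A)/(16πσd²): d = √[L(1−A)/(16πσT_eq⁴)].
d = √[4.21×10²⁴ × 0.31 / (16π × 5.67×10⁻⁸ × (234)⁴)] = 1.24×10¹⁰ m = 0.0826 AU.

d ≈ 0.0826 AU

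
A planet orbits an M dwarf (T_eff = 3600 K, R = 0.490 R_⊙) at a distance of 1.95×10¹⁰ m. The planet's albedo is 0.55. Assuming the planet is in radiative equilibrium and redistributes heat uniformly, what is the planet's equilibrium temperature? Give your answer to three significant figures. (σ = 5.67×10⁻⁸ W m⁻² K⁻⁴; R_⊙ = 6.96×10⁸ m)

R_⋆ = 0.490 × 6.96×10⁸ = 3.41×10⁸ m.
L = 4πR_⋆²σT_⋆⁴ = 4π(3.41×10⁸)² × 5.67×10⁻⁸ × (3600)⁴ = 1.39×10²⁵ W.
S = L/(4πd²) = 2910 W m⁻².
Energy balance: absorbed = emitted ⇒ πR²·S(1−A) = 4πR²·σT_eq⁴, so T_eq⁴ = S(1−A)/(4σ).
T_eq = [2910 × 0.45 / (4 × 5.67×10⁻⁸)]^(1/4) = (5.78×10⁹)^(1/4) = 276 K.

T_eq ≈ 276 K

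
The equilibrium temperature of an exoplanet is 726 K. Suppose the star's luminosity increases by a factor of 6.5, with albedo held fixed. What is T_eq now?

T_eq ≈ 1160 K

T_eq ∝ L^(1/4) · d^(−1/2).
T′ = 726 × 6.5^(1/4) = 1160 K.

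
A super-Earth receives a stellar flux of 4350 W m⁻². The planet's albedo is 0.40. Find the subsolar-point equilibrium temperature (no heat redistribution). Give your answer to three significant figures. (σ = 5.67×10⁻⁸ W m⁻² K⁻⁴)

T_ss ≈ 463 K

At the subsolar point the surface absorbs S(1−A) and emits σT⁴ per unit area — no factor of 4, since only the local patch is in balance.
T = [4350 × 0.60 / 5.67×10⁻⁸]^(1/4) = (4.60×10¹⁰)^(1/4) = 463 K.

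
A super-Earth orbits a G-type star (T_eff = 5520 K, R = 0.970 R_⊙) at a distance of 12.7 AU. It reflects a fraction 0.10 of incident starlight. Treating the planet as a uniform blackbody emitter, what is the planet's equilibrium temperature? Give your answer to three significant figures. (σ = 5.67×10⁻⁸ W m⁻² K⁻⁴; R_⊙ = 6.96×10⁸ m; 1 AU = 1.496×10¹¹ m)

T_eq ≈ 71.7 K

R_⋆ = 0.970 × 6.96×10⁸ = 6.75×10⁸ m.
d = 12.7 AU = 1.90×10¹² m.
L = 4πR_⋆²σT_⋆⁴ = 4π(6.75×10⁸)² × 5.67×10⁻⁸ × (5520)⁴ = 3.02×10²⁶ W.
S = L/(4πd²) = 6.65 W m⁻².
Energy balance: absorbed = emitted ⇒ πR²·S(1−A) = 4πR²·σT_eq⁴, so T_eq⁴ = S(1−A)/(4σ).
T_eq = [6.65 × 0.90 / (4 × 5.67×10⁻⁸)]^(1/4) = (2.64×10⁷)^(1/4) = 71.7 K.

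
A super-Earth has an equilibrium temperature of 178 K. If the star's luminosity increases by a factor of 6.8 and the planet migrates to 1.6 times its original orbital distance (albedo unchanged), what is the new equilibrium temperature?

T_eq ≈ 227 K

T_eq ∝ L^(1/4) · d^(−1/2).
T′ = 178 × 6.8^(1/4) / 1.6^(1/2) = 227 K.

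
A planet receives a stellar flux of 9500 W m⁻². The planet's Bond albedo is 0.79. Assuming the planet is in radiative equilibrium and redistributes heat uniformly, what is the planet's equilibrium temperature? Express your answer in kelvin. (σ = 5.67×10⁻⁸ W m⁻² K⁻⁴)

Energy balance: absorbed = emitted ⇒ πR²·S(1−A) = 4πR²·σT_eq⁴, so T_eq⁴ = S(1−A)/(4σ).
T_eq = [9500 × 0.21 / (4 × 5.67×10⁻⁸)]^(1/4) = (8.80×10⁹)^(1/4) = 306 K.

T_eq ≈ 306 K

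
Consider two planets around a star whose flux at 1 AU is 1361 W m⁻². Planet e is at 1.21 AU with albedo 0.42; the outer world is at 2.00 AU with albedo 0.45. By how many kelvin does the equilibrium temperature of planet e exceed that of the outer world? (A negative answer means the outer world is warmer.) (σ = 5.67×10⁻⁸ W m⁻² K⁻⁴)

ΔT ≈ 51.3 K

T_eq = [S₀(1−A)/(4σd²)]^(1/4), so T ∝ (1−A)^(1/4) / √d.
T₁ = [1361×0.58/(4×5.67×10⁻⁸×1.21²)]^(1/4) = 220.81 K.
T₂ = [1361×0.55/(4×5.67×10⁻⁸×2.00²)]^(1/4) = 169.48 K.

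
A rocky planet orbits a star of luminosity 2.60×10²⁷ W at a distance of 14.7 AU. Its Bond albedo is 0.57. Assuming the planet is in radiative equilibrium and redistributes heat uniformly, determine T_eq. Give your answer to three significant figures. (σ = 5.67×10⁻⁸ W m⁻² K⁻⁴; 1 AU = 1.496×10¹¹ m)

d = 14.7 AU = 2.20×10¹² m.
Flux: S = L/(4πd²) = 2.60×10²⁷/(4π×(2.20×10¹²)²) = 42.8 W m⁻².
Energy balance: absorbed = emitted ⇒ πR²·S(1−A) = 4πR²·σT_eq⁴, so T_eq⁴ = S(1−A)/(4σ).
T_eq = [42.8 × 0.43 / (4 × 5.67×10⁻⁸)]^(1/4) = (8.11×10⁷)^(1/4) = 94.9 K.

T_eq ≈ 94.9 K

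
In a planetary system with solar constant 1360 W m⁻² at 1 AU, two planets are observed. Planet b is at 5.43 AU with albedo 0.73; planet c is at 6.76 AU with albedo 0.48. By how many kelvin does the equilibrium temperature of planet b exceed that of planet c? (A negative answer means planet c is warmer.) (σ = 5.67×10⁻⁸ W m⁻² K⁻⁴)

ΔT ≈ -4.8 K

T_eq = [S₀(1−A)/(4σd²)]^(1/4), so T ∝ (1−A)^(1/4) / √d.
T₁ = [1360×0.27/(4×5.67×10⁻⁸×5.43²)]^(1/4) = 86.08 K.
T₂ = [1360×0.52/(4×5.67×10⁻⁸×6.76²)]^(1/4) = 90.89 K.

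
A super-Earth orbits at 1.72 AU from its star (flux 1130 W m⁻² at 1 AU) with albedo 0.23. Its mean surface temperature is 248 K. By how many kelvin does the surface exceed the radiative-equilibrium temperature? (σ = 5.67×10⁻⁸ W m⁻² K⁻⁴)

ΔT ≈ 58.2 K

S = 1130/1.72² = 382.0 W m⁻².
T_eq = [S(1−A)/(4σ)]^(1/4) = [382.0×0.77/(4×5.67×10⁻⁸)]^(1/4) = 189.8 K.
ΔT = T_surf − T_eq = 248 − 189.8.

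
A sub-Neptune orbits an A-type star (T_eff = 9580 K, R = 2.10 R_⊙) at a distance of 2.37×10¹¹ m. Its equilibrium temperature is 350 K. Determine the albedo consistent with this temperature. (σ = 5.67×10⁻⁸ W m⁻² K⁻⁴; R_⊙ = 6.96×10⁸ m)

R_⋆ = 2.10 × 6.96×10⁸ = 1.46×10⁹ m.
L = 4πR_⋆²σT_⋆⁴ = 4π(1.46×10⁹)² × 5.67×10⁻⁸ × (9580)⁴ = 1.28×10²⁸ W.
S = L/(4πd²) = 1.82×10⁴ W m⁻².
From T_eq⁴ = S(1−A)/(4σ): 1−A = 4σT_eq⁴/S.
1−A = 4 × 5.67×10⁻⁸ × (350)⁴ / 1.82×10⁴ = 0.187.

A ≈ 0.81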